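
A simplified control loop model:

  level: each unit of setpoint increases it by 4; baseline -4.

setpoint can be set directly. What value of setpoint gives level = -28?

Solve 4*setpoint - 4 = -28: setpoint = (-28 + 4) / 4 = -6.

setpoint = -6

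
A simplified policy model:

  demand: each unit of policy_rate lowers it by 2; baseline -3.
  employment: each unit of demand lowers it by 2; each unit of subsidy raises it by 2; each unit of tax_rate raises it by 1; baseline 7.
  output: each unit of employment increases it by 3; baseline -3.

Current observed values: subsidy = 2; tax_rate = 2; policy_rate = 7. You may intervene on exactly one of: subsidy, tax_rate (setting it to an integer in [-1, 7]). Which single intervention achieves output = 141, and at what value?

Intervening on subsidy: output = 6*subsidy + 126. Reaching 141 requires subsidy = 5/2, not an integer.
Intervening on tax_rate: with other inputs at their observed values, output = 3*tax_rate + 132. Solving for 141 gives tax_rate = 3, within [-1, 7].

set tax_rate = 3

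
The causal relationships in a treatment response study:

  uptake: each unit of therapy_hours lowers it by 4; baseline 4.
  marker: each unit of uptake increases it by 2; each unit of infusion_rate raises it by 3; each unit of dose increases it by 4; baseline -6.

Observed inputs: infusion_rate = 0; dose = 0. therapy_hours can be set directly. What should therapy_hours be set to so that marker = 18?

therapy_hours = -2

Substituting into the marker equation gives marker = -8*therapy_hours + 2.
Solve -8*therapy_hours + 2 = 18: therapy_hours = (18 - 2) / -8 = -2.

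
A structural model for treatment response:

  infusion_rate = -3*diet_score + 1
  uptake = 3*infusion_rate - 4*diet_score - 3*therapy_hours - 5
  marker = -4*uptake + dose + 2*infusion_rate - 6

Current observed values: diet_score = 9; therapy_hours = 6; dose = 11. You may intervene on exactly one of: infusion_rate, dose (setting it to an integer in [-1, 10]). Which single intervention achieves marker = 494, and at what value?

Intervening on infusion_rate: marker = -10*infusion_rate + 241. Reaching 494 requires infusion_rate = -253/10, not an integer.
Intervening on dose: with other inputs at their observed values, marker = dose + 490. Solving for 494 gives dose = 4, within [-1, 10].

set dose = 4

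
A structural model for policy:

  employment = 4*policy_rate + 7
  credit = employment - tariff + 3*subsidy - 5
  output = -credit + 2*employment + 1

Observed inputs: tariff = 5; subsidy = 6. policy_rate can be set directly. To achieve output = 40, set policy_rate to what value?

Substituting into the credit equation gives credit = 4*policy_rate + 15.
Substituting into the output equation gives output = 4*policy_rate.
Solve 4*policy_rate = 40: policy_rate = 40 / 4 = 10.

policy_rate = 10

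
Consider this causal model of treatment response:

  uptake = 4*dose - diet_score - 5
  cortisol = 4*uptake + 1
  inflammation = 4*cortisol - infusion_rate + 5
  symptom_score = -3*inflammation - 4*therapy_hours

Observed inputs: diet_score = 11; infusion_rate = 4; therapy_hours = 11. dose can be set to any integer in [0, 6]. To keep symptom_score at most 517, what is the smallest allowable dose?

dose = 1

Substituting into the uptake equation gives uptake = 4*dose - 16.
So cortisol = 16*dose - 63.
Substituting into the inflammation equation gives inflammation = 64*dose - 251.
Substituting into the symptom_score equation gives symptom_score = -192*dose + 709.
Require -192*dose + 709 ≤ 517, so dose ≥ 1.
The smallest integer in [0, 6] satisfying this is 1.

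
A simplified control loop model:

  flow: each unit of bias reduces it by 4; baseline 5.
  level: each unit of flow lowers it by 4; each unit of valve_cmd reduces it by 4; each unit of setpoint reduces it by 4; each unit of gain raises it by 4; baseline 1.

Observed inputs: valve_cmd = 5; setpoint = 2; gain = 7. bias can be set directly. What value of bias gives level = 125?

Substituting into the level equation gives level = 16*bias - 19.
Solve 16*bias - 19 = 125: bias = (125 + 19) / 16 = 9.

bias = 9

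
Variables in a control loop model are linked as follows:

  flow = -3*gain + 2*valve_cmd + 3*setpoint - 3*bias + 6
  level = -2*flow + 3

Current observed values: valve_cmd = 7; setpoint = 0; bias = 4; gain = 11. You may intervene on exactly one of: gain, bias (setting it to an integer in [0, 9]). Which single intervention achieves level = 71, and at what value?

set bias = 7

Intervening on gain: level = 6*gain - 13. Reaching 71 requires gain = 14, outside [0, 9].
Intervening on bias: with other inputs at their observed values, level = 6*bias + 29. Solving for 71 gives bias = 7, within [0, 9].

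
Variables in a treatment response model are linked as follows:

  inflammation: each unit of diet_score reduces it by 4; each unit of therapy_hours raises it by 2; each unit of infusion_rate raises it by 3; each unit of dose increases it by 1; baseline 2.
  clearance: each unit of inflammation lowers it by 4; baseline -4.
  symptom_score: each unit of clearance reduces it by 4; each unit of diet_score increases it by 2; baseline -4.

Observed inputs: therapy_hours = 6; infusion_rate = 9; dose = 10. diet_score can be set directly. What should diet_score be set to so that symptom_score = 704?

Substituting into the inflammation equation gives inflammation = -4*diet_score + 51.
This gives clearance = 16*diet_score - 208.
Substituting into the symptom_score equation gives symptom_score = -62*diet_score + 828.
Solve -62*diet_score + 828 = 704: diet_score = (704 - 828) / -62 = 2.

diet_score = 2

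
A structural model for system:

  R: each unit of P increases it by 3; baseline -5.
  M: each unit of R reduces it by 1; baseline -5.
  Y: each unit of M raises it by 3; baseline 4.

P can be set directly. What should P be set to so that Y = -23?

Substituting into the M equation gives M = -3*P.
Substituting into the Y equation gives Y = -9*P + 4.
Solve -9*P + 4 = -23: P = (-23 - 4) / -9 = 3.

P = 3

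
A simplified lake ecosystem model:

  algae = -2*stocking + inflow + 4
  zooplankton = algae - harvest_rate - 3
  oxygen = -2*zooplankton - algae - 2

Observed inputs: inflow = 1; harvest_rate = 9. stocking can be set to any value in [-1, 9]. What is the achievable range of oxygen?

Substituting into the algae equation gives algae = -2*stocking + 5.
Substituting into the zooplankton equation gives zooplankton = -2*stocking - 7.
Substituting into the oxygen equation gives oxygen = 6*stocking + 7.
Linear in stocking, so extremes are at the endpoints: stocking = -1 gives oxygen = 1; stocking = 9 gives oxygen = 61.

1 to 61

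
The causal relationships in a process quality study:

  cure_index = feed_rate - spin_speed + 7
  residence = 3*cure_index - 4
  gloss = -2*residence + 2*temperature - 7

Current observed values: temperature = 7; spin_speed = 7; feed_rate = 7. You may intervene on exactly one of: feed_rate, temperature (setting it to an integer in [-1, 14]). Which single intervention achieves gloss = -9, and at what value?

set feed_rate = 4

Intervening on feed_rate: with other inputs at their observed values, gloss = -6*feed_rate + 15. Solving for -9 gives feed_rate = 4, within [-1, 14].
Intervening on temperature: gloss = 2*temperature - 41. Reaching -9 requires temperature = 16, outside [-1, 14].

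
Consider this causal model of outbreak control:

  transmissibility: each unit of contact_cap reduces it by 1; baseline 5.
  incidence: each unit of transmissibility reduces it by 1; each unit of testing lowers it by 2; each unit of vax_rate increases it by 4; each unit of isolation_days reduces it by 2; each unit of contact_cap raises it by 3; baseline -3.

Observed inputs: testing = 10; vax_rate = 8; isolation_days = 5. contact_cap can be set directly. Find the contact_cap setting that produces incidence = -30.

Substituting into the incidence equation gives incidence = 4*contact_cap - 6.
Solve 4*contact_cap - 6 = -30: contact_cap = (-30 + 6) / 4 = -6.

contact_cap = -6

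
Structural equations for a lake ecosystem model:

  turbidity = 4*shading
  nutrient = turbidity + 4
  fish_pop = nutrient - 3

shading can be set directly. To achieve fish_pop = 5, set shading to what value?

Substituting into the nutrient equation gives nutrient = 4*shading + 4.
Substituting into the fish_pop equation gives fish_pop = 4*shading + 1.
Solve 4*shading + 1 = 5: shading = (5 - 1) / 4 = 1.

shading = 1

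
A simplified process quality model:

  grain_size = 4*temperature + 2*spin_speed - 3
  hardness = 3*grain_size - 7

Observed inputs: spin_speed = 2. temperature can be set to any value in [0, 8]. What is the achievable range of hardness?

Substituting into the grain_size equation gives grain_size = 4*temperature + 1.
This gives hardness = 12*temperature - 4.
Linear in temperature, so extremes are at the endpoints: temperature = 0 gives hardness = -4; temperature = 8 gives hardness = 92.

-4 to 92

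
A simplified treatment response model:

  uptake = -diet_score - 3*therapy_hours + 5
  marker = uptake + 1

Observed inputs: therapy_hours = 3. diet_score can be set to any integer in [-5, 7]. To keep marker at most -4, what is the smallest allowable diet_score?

Substituting into the uptake equation gives uptake = -diet_score - 4.
Substituting into the marker equation gives marker = -diet_score - 3.
Require -diet_score - 3 ≤ -4, so diet_score ≥ 1.
The smallest integer in [-5, 7] satisfying this is 1.

diet_score = 1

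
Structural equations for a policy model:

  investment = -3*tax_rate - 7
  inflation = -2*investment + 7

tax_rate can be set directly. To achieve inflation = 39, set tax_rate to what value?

Substituting into the inflation equation gives inflation = 6*tax_rate + 21.
Solve 6*tax_rate + 21 = 39: tax_rate = (39 - 21) / 6 = 3.

tax_rate = 3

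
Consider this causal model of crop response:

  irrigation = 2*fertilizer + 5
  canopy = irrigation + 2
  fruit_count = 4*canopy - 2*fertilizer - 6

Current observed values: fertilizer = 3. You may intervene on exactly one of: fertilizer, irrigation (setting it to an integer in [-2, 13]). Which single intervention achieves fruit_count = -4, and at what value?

Intervening on fertilizer: fruit_count = 6*fertilizer + 22. Reaching -4 requires fertilizer = -13/3, not an integer.
Intervening on irrigation: with other inputs at their observed values, fruit_count = 4*irrigation - 4. Solving for -4 gives irrigation = 0, within [-2, 13].

set irrigation = 0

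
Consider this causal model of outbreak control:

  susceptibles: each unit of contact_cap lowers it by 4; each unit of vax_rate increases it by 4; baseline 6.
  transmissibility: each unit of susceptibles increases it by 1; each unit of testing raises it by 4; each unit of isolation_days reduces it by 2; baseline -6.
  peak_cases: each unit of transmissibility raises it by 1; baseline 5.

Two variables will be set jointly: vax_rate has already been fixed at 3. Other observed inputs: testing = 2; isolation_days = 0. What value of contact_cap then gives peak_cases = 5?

contact_cap = 5

With vax_rate held at 3:
Substituting into the susceptibles equation gives susceptibles = -4*contact_cap + 18.
This gives transmissibility = -4*contact_cap + 20.
This gives peak_cases = -4*contact_cap + 25.
Solve -4*contact_cap + 25 = 5: contact_cap = (5 - 25) / -4 = 5.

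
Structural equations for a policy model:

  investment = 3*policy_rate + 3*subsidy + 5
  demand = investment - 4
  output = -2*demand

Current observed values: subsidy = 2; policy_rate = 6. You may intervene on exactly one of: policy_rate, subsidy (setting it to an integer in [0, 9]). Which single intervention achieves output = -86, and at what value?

Intervening on policy_rate: output = -6*policy_rate - 14. Reaching -86 requires policy_rate = 12, outside [0, 9].
Intervening on subsidy: with other inputs at their observed values, output = -6*subsidy - 38. Solving for -86 gives subsidy = 8, within [0, 9].

set subsidy = 8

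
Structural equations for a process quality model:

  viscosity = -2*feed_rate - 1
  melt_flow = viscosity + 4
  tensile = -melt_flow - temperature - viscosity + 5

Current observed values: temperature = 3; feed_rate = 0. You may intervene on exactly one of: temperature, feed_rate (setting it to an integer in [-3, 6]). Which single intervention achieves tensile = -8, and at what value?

Intervening on temperature: tensile = -temperature + 3. Reaching -8 requires temperature = 11, outside [-3, 6].
Intervening on feed_rate: with other inputs at their observed values, tensile = 4*feed_rate. Solving for -8 gives feed_rate = -2, within [-3, 6].

set feed_rate = -2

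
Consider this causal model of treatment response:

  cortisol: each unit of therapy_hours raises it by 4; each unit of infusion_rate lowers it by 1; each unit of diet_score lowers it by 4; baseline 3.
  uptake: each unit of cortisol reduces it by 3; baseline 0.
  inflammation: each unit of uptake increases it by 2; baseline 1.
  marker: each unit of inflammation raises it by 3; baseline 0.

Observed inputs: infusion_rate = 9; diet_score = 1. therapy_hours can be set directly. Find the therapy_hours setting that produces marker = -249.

Substituting into the cortisol equation gives cortisol = 4*therapy_hours - 10.
Substituting into the uptake equation gives uptake = -12*therapy_hours + 30.
So inflammation = -24*therapy_hours + 61.
Substituting into the marker equation gives marker = -72*therapy_hours + 183.
Solve -72*therapy_hours + 183 = -249: therapy_hours = (-249 - 183) / -72 = 6.

therapy_hours = 6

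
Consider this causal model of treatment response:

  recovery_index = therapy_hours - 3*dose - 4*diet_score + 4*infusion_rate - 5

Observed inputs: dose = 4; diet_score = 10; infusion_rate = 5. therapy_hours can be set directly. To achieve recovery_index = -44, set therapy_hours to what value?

therapy_hours = -7

Substituting into the recovery_index equation gives recovery_index = therapy_hours - 37.
Solve therapy_hours - 37 = -44: therapy_hours = (-44 + 37) / 1 = -7.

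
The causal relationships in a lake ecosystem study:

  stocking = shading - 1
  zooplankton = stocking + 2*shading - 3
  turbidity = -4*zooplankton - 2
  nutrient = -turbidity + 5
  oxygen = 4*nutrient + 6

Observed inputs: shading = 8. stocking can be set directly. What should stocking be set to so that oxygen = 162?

Intervening on stocking fixes its value directly, overriding its dependence on shading.
Substituting into the zooplankton equation gives zooplankton = stocking + 13.
Substituting into the turbidity equation gives turbidity = -4*stocking - 54.
Substituting into the nutrient equation gives nutrient = 4*stocking + 59.
Substituting into the oxygen equation gives oxygen = 16*stocking + 242.
Solve 16*stocking + 242 = 162: stocking = (162 - 242) / 16 = -5.

stocking = -5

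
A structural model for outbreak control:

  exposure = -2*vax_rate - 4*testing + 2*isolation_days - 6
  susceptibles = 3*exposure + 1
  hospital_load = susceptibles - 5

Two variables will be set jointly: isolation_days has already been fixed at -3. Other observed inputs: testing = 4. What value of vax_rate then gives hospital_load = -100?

With isolation_days held at -3:
Substituting into the exposure equation gives exposure = -2*vax_rate - 28.
Substituting into the susceptibles equation gives susceptibles = -6*vax_rate - 83.
Substituting into the hospital_load equation gives hospital_load = -6*vax_rate - 88.
Solve -6*vax_rate - 88 = -100: vax_rate = (-100 + 88) / -6 = 2.

vax_rate = 2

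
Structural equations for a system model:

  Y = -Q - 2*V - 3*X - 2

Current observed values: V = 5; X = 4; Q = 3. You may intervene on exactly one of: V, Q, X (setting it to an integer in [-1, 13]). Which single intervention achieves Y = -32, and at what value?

set Q = 8

Intervening on V: Y = -2*V - 17. Reaching -32 requires V = 15/2, not an integer.
Intervening on Q: with other inputs at their observed values, Y = -Q - 24. Solving for -32 gives Q = 8, within [-1, 13].
Intervening on X: Y = -3*X - 15. Reaching -32 requires X = 17/3, not an integer.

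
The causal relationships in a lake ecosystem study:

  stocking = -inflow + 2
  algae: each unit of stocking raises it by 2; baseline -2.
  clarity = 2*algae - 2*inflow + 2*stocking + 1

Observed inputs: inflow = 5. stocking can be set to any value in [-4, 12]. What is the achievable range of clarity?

-37 to 59

Intervening on stocking fixes its value directly, overriding its dependence on inflow.
Substituting into the clarity equation gives clarity = 6*stocking - 13.
Linear in stocking, so extremes are at the endpoints: stocking = -4 gives clarity = -37; stocking = 12 gives clarity = 59.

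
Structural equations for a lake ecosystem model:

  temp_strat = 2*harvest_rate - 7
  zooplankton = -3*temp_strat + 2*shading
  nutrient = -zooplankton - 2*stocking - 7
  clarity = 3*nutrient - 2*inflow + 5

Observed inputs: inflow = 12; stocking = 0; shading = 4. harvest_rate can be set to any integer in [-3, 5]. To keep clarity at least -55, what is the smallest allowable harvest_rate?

Substituting into the zooplankton equation gives zooplankton = -6*harvest_rate + 29.
So nutrient = 6*harvest_rate - 36.
Substituting into the clarity equation gives clarity = 18*harvest_rate - 127.
Require 18*harvest_rate - 127 ≥ -55, so harvest_rate ≥ 4.
The smallest integer in [-3, 5] satisfying this is 4.

harvest_rate = 4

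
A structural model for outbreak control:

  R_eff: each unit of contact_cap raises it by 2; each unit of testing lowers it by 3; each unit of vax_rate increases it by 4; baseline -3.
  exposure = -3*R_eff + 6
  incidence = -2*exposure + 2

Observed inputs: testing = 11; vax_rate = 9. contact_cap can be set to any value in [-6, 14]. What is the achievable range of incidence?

-82 to 158

Substituting into the R_eff equation gives R_eff = 2*contact_cap.
Substituting into the exposure equation gives exposure = -6*contact_cap + 6.
Substituting into the incidence equation gives incidence = 12*contact_cap - 10.
Linear in contact_cap, so extremes are at the endpoints: contact_cap = -6 gives incidence = -82; contact_cap = 14 gives incidence = 158.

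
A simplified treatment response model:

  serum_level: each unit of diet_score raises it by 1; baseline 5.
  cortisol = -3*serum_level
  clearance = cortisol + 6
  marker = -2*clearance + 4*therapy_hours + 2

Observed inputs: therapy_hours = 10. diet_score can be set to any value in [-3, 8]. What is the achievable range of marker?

42 to 108

Substituting into the cortisol equation gives cortisol = -3*diet_score - 15.
Substituting into the clearance equation gives clearance = -3*diet_score - 9.
Substituting into the marker equation gives marker = 6*diet_score + 60.
Linear in diet_score, so extremes are at the endpoints: diet_score = -3 gives marker = 42; diet_score = 8 gives marker = 108.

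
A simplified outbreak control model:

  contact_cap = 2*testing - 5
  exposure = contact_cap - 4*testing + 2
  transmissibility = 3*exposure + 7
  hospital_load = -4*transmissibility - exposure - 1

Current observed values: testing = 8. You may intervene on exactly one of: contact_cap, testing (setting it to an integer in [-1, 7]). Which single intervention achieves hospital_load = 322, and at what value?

Intervening on contact_cap: with other inputs at their observed values, hospital_load = -13*contact_cap + 361. Solving for 322 gives contact_cap = 3, within [-1, 7].
Intervening on testing: hospital_load = 26*testing + 10. Reaching 322 requires testing = 12, outside [-1, 7].

set contact_cap = 3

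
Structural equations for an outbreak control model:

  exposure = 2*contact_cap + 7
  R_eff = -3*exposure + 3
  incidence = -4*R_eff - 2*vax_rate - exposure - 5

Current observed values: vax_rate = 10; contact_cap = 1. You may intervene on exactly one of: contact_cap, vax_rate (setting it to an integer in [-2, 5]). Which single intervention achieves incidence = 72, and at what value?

Intervening on contact_cap: incidence = 22*contact_cap + 40. Reaching 72 requires contact_cap = 16/11, not an integer.
Intervening on vax_rate: with other inputs at their observed values, incidence = -2*vax_rate + 82. Solving for 72 gives vax_rate = 5, within [-2, 5].

set vax_rate = 5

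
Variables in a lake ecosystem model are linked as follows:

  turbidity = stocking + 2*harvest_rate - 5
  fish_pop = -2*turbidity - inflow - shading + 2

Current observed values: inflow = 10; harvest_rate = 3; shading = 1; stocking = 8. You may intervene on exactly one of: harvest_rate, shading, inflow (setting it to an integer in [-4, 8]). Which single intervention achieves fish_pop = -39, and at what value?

set harvest_rate = 6

Intervening on harvest_rate: with other inputs at their observed values, fish_pop = -4*harvest_rate - 15. Solving for -39 gives harvest_rate = 6, within [-4, 8].
Intervening on shading: fish_pop = -shading - 26. Reaching -39 requires shading = 13, outside [-4, 8].
Intervening on inflow: fish_pop = -inflow - 17. Reaching -39 requires inflow = 22, outside [-4, 8].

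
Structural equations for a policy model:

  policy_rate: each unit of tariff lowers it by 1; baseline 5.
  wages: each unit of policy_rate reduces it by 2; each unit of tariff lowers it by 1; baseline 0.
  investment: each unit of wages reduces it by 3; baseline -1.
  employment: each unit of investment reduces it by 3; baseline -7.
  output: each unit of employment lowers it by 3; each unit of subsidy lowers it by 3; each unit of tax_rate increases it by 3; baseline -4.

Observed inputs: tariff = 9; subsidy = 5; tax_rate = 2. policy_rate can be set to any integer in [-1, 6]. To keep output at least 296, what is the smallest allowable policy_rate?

Intervening on policy_rate fixes its value directly, overriding its dependence on tariff.
Substituting into the wages equation gives wages = -2*policy_rate - 9.
investment becomes 6*policy_rate + 26.
employment becomes -18*policy_rate - 85.
This gives output = 54*policy_rate + 242.
Require 54*policy_rate + 242 ≥ 296, so policy_rate ≥ 1.
The smallest integer in [-1, 6] satisfying this is 1.

policy_rate = 1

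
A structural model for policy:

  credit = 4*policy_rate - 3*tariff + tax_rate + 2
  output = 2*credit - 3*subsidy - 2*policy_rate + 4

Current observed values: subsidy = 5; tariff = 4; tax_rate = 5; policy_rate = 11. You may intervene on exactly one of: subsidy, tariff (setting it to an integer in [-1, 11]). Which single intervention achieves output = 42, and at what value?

Intervening on subsidy: with other inputs at their observed values, output = -3*subsidy + 60. Solving for 42 gives subsidy = 6, within [-1, 11].
Intervening on tariff: output = -6*tariff + 69. Reaching 42 requires tariff = 9/2, not an integer.

set subsidy = 6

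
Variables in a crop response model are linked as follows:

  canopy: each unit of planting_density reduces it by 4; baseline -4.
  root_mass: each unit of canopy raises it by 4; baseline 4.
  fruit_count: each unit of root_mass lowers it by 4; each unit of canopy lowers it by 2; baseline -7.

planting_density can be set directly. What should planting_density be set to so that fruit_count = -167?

planting_density = -3

Substituting into the root_mass equation gives root_mass = -16*planting_density - 12.
Substituting into the fruit_count equation gives fruit_count = 72*planting_density + 49.
Solve 72*planting_density + 49 = -167: planting_density = (-167 - 49) / 72 = -3.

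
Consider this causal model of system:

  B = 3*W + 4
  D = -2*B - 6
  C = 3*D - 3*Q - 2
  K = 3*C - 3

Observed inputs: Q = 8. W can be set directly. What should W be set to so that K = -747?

W = 10

Substituting into the D equation gives D = -6*W - 14.
Substituting into the C equation gives C = -18*W - 68.
This gives K = -54*W - 207.
Solve -54*W - 207 = -747: W = (-747 + 207) / -54 = 10.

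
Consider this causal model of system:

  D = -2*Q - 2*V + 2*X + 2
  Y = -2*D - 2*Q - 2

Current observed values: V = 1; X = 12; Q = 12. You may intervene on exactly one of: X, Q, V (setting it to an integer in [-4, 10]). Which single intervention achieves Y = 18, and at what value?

set X = 1

Intervening on X: with other inputs at their observed values, Y = -4*X + 22. Solving for 18 gives X = 1, within [-4, 10].
Intervening on Q: Y = 2*Q - 50. Reaching 18 requires Q = 34, outside [-4, 10].
Intervening on V: Y = 4*V - 30. Reaching 18 requires V = 12, outside [-4, 10].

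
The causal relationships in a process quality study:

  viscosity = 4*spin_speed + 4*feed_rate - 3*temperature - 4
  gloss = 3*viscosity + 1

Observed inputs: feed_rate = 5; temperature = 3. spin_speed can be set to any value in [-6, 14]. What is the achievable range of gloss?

-50 to 190

Substituting into the viscosity equation gives viscosity = 4*spin_speed + 7.
So gloss = 12*spin_speed + 22.
Linear in spin_speed, so extremes are at the endpoints: spin_speed = -6 gives gloss = -50; spin_speed = 14 gives gloss = 190.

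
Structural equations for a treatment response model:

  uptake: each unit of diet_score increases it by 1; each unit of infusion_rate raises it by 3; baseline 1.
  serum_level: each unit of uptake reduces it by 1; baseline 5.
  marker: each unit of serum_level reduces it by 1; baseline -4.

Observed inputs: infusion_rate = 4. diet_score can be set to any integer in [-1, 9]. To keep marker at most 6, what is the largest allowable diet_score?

Substituting into the uptake equation gives uptake = diet_score + 13.
Substituting into the serum_level equation gives serum_level = -diet_score - 8.
Substituting into the marker equation gives marker = diet_score + 4.
Require diet_score + 4 ≤ 6, so diet_score ≤ 2.
The largest integer in [-1, 9] satisfying this is 2.

diet_score = 2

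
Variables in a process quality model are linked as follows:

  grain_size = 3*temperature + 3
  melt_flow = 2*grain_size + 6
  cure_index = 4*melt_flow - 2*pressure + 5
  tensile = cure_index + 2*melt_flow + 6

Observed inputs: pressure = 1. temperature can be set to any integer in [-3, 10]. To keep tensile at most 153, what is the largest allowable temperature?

temperature = 2

Substituting into the melt_flow equation gives melt_flow = 6*temperature + 12.
cure_index becomes 24*temperature + 51.
Substituting into the tensile equation gives tensile = 36*temperature + 81.
Require 36*temperature + 81 ≤ 153, so temperature ≤ 2.
The largest integer in [-3, 10] satisfying this is 2.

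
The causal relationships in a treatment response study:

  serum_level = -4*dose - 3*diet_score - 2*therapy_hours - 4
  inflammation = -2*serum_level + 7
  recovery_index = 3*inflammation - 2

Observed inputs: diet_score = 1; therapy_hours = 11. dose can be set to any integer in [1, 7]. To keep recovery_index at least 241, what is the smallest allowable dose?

dose = 2

Substituting into the serum_level equation gives serum_level = -4*dose - 29.
Substituting into the inflammation equation gives inflammation = 8*dose + 65.
Substituting into the recovery_index equation gives recovery_index = 24*dose + 193.
Require 24*dose + 193 ≥ 241, so dose ≥ 2.
The smallest integer in [1, 7] satisfying this is 2.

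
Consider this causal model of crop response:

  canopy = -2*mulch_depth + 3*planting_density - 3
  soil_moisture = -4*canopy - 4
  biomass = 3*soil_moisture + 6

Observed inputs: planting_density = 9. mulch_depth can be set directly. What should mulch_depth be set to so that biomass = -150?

Substituting into the canopy equation gives canopy = -2*mulch_depth + 24.
Substituting into the soil_moisture equation gives soil_moisture = 8*mulch_depth - 100.
So biomass = 24*mulch_depth - 294.
Solve 24*mulch_depth - 294 = -150: mulch_depth = (-150 + 294) / 24 = 6.

mulch_depth = 6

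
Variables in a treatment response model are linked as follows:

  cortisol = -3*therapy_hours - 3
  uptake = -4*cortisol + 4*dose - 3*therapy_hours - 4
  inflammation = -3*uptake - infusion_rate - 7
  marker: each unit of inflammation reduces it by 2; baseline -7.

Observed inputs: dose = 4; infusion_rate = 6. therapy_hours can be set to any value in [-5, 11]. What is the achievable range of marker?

-107 to 757

Substituting into the uptake equation gives uptake = 9*therapy_hours + 24.
Substituting into the inflammation equation gives inflammation = -27*therapy_hours - 85.
Substituting into the marker equation gives marker = 54*therapy_hours + 163.
Linear in therapy_hours, so extremes are at the endpoints: therapy_hours = -5 gives marker = -107; therapy_hours = 11 gives marker = 757.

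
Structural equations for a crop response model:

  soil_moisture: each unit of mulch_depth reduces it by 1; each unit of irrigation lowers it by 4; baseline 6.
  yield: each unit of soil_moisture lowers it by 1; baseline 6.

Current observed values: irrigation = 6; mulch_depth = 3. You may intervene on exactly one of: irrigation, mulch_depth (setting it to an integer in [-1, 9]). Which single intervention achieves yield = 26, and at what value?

Intervening on irrigation: yield = 4*irrigation + 3. Reaching 26 requires irrigation = 23/4, not an integer.
Intervening on mulch_depth: with other inputs at their observed values, yield = mulch_depth + 24. Solving for 26 gives mulch_depth = 2, within [-1, 9].

set mulch_depth = 2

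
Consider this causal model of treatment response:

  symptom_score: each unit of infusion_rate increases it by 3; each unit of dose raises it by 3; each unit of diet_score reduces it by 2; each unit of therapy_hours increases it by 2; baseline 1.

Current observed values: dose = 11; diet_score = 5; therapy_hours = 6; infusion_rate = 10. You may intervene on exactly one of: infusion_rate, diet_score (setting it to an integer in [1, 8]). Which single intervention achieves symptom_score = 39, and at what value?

Intervening on infusion_rate: with other inputs at their observed values, symptom_score = 3*infusion_rate + 36. Solving for 39 gives infusion_rate = 1, within [1, 8].
Intervening on diet_score: symptom_score = -2*diet_score + 76. Reaching 39 requires diet_score = 37/2, not an integer.

set infusion_rate = 1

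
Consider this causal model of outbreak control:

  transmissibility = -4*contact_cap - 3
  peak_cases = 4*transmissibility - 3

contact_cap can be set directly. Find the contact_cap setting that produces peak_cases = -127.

contact_cap = 7

Substituting into the peak_cases equation gives peak_cases = -16*contact_cap - 15.
Solve -16*contact_cap - 15 = -127: contact_cap = (-127 + 15) / -16 = 7.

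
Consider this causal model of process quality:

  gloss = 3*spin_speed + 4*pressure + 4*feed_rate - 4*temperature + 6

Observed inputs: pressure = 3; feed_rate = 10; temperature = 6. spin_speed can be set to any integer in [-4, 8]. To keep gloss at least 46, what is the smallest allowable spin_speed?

spin_speed = 4

Substituting into the gloss equation gives gloss = 3*spin_speed + 34.
Require 3*spin_speed + 34 ≥ 46, so spin_speed ≥ 4.
The smallest integer in [-4, 8] satisfying this is 4.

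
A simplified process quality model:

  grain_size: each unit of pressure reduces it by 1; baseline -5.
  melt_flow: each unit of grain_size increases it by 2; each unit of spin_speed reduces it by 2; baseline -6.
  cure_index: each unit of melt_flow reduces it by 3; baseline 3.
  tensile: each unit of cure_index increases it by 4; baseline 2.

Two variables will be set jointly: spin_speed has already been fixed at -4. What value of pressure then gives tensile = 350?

With spin_speed held at -4:
Substituting into the melt_flow equation gives melt_flow = -2*pressure - 8.
So cure_index = 6*pressure + 27.
Substituting into the tensile equation gives tensile = 24*pressure + 110.
Solve 24*pressure + 110 = 350: pressure = (350 - 110) / 24 = 10.

pressure = 10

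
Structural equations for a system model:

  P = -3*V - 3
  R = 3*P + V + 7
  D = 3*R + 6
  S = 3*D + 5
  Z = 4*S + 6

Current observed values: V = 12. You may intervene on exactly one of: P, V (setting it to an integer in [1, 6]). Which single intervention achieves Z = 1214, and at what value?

Intervening on P: with other inputs at their observed values, Z = 108*P + 782. Solving for 1214 gives P = 4, within [1, 6].
Intervening on V: Z = -288*V + 26. Reaching 1214 requires V = -33/8, not an integer.

set P = 4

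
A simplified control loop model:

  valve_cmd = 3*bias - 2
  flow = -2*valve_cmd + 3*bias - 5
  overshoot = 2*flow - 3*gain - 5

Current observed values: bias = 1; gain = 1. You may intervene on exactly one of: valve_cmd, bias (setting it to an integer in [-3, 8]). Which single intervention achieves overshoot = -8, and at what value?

Intervening on valve_cmd: with other inputs at their observed values, overshoot = -4*valve_cmd - 12. Solving for -8 gives valve_cmd = -1, within [-3, 8].
Intervening on bias: overshoot = -6*bias - 10. Reaching -8 requires bias = -1/3, not an integer.

set valve_cmd = -1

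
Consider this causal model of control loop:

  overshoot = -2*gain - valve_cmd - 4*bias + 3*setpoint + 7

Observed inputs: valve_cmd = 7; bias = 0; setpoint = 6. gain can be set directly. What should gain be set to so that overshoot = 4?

Substituting into the overshoot equation gives overshoot = -2*gain + 18.
Solve -2*gain + 18 = 4: gain = (4 - 18) / -2 = 7.

gain = 7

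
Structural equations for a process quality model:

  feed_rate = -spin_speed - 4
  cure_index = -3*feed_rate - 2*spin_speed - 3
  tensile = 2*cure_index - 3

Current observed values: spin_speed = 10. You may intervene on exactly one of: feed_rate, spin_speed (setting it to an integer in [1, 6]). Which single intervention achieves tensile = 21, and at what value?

Intervening on feed_rate: tensile = -6*feed_rate - 49. Reaching 21 requires feed_rate = -35/3, not an integer.
Intervening on spin_speed: with other inputs at their observed values, tensile = 2*spin_speed + 15. Solving for 21 gives spin_speed = 3, within [1, 6].

set spin_speed = 3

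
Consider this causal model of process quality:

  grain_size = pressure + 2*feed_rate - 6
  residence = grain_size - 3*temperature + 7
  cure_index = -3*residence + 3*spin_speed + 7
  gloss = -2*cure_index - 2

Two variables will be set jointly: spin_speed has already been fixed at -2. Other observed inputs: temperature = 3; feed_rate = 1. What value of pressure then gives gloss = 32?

pressure = 12

With spin_speed held at -2:
Substituting into the grain_size equation gives grain_size = pressure - 4.
This gives residence = pressure - 6.
So cure_index = -3*pressure + 19.
So gloss = 6*pressure - 40.
Solve 6*pressure - 40 = 32: pressure = (32 + 40) / 6 = 12.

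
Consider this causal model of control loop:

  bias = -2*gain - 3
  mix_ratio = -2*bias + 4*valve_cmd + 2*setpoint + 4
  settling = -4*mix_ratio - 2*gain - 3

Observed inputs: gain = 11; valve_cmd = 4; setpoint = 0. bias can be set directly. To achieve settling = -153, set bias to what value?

Intervening on bias fixes its value directly, overriding its dependence on gain.
Substituting into the mix_ratio equation gives mix_ratio = -2*bias + 20.
Substituting into the settling equation gives settling = 8*bias - 105.
Solve 8*bias - 105 = -153: bias = (-153 + 105) / 8 = -6.

bias = -6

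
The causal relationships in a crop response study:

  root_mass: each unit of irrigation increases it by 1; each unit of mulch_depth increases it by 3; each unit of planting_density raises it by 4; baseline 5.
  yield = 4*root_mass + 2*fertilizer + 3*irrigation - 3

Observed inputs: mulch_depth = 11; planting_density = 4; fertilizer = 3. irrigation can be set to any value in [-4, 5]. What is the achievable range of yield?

191 to 254

Substituting into the root_mass equation gives root_mass = irrigation + 54.
yield becomes 7*irrigation + 219.
Linear in irrigation, so extremes are at the endpoints: irrigation = -4 gives yield = 191; irrigation = 5 gives yield = 254.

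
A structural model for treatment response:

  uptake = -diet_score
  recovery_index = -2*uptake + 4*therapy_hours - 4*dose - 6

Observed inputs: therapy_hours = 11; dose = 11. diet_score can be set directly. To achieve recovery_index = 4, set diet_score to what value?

diet_score = 5

Substituting into the recovery_index equation gives recovery_index = 2*diet_score - 6.
Solve 2*diet_score - 6 = 4: diet_score = (4 + 6) / 2 = 5.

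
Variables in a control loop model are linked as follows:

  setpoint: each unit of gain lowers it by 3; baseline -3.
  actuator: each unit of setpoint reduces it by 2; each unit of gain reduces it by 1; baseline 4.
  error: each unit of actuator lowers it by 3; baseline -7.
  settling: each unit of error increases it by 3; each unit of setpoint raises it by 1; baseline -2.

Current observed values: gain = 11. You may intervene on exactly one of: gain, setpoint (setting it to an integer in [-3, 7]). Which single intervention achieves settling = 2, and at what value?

Intervening on gain: settling = -48*gain - 116. Reaching 2 requires gain = -59/24, not an integer.
Intervening on setpoint: with other inputs at their observed values, settling = 19*setpoint + 40. Solving for 2 gives setpoint = -2, within [-3, 7].

set setpoint = -2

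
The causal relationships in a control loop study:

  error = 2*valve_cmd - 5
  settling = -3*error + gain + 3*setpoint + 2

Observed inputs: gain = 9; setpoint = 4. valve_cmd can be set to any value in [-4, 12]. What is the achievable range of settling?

-34 to 62

Substituting into the settling equation gives settling = -6*valve_cmd + 38.
Linear in valve_cmd, so extremes are at the endpoints: valve_cmd = -4 gives settling = 62; valve_cmd = 12 gives settling = -34.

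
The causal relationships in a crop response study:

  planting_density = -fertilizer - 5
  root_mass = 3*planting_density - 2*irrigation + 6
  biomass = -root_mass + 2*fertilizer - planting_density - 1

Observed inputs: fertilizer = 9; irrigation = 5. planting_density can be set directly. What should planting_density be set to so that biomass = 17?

Intervening on planting_density fixes its value directly, overriding its dependence on fertilizer.
Substituting into the root_mass equation gives root_mass = 3*planting_density - 4.
biomass becomes -4*planting_density + 21.
Solve -4*planting_density + 21 = 17: planting_density = (17 - 21) / -4 = 1.

planting_density = 1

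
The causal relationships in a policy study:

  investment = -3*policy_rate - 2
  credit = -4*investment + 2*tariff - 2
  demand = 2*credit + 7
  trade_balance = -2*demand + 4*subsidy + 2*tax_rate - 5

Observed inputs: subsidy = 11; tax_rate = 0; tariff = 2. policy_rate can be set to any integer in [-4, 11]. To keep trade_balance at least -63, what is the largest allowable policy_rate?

Substituting into the credit equation gives credit = 12*policy_rate + 10.
Substituting into the demand equation gives demand = 24*policy_rate + 27.
This gives trade_balance = -48*policy_rate - 15.
Require -48*policy_rate - 15 ≥ -63, so policy_rate ≤ 1.
The largest integer in [-4, 11] satisfying this is 1.

policy_rate = 1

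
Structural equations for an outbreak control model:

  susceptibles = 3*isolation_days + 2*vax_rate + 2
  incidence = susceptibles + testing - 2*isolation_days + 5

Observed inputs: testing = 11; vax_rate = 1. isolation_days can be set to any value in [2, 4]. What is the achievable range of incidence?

22 to 24

Substituting into the susceptibles equation gives susceptibles = 3*isolation_days + 4.
Substituting into the incidence equation gives incidence = isolation_days + 20.
Linear in isolation_days, so extremes are at the endpoints: isolation_days = 2 gives incidence = 22; isolation_days = 4 gives incidence = 24.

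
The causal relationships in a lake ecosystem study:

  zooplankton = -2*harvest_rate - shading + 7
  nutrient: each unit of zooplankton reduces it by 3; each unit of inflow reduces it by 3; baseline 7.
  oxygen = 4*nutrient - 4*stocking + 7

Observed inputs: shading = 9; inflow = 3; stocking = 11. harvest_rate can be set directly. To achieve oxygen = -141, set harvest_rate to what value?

harvest_rate = -5

Substituting into the zooplankton equation gives zooplankton = -2*harvest_rate - 2.
Substituting into the nutrient equation gives nutrient = 6*harvest_rate + 4.
Substituting into the oxygen equation gives oxygen = 24*harvest_rate - 21.
Solve 24*harvest_rate - 21 = -141: harvest_rate = (-141 + 21) / 24 = -5.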